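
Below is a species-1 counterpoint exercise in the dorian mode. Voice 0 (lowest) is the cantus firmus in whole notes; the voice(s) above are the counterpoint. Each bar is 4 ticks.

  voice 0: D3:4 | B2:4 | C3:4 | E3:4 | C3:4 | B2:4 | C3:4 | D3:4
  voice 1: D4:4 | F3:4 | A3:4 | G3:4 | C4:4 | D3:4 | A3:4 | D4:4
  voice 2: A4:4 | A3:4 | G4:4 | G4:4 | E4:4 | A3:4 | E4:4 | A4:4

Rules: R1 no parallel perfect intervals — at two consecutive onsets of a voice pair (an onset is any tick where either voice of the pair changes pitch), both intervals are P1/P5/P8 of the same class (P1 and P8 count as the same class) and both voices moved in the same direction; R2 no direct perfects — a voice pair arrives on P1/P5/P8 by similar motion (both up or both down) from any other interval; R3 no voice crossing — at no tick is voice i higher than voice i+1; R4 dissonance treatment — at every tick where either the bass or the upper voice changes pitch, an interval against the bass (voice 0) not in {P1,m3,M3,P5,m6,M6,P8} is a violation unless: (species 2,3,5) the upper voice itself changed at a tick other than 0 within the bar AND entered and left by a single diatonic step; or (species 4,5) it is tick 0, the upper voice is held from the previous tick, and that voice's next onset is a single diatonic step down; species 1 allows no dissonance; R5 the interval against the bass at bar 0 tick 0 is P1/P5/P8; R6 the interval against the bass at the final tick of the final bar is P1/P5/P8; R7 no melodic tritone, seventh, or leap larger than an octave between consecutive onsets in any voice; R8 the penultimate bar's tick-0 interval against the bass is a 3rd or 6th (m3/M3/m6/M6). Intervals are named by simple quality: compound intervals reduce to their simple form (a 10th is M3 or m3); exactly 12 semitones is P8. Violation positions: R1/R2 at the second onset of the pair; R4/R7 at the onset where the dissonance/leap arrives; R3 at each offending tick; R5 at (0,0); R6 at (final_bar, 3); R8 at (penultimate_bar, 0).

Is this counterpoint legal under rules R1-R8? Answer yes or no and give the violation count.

No (11 violations)

bar 0: v0=D3 v1=D4 v2=A4 (P5)
bar 1: v0=B2 v1=F3 v2=A3 (m7)
bar 2: v0=C3 v1=A3 v2=G4 (P5)
bar 3: v0=E3 v1=G3 v2=G4 (m3)
bar 4: v0=C3 v1=C4 v2=E4 (M3)
bar 5: v0=B2 v1=D3 v2=A3 (m7)
bar 6: v0=C3 v1=A3 v2=E4 (M3)
bar 7: v0=D3 v1=D4 v2=A4 (P5)
  R4 @ bar1.0: B2/F3 TT untreated
  R4 @ bar1.0: B2/A3 m7 untreated
  R2 @ bar2.0: B2/A3 m7 -> C3/G4 P5 similar
  R7 @ bar2.0: A3->G4 leap 10st
  R2 @ bar5.0: C4/E4 M3 -> D3/A3 P5 similar
  R4 @ bar5.0: B2/A3 m7 untreated
  R7 @ bar5.0: C4->D3 leap 10st
  R1 @ bar6.0: D3/A3 P5 -> A3/E4 P5 similar
  R1 @ bar7.0: A3/E4 P5 -> D4/A4 P5 similar
  R2 @ bar7.0: C3/A3 M6 -> D3/D4 P8 similar
  R2 @ bar7.0: C3/E4 M3 -> D3/A4 P5 similar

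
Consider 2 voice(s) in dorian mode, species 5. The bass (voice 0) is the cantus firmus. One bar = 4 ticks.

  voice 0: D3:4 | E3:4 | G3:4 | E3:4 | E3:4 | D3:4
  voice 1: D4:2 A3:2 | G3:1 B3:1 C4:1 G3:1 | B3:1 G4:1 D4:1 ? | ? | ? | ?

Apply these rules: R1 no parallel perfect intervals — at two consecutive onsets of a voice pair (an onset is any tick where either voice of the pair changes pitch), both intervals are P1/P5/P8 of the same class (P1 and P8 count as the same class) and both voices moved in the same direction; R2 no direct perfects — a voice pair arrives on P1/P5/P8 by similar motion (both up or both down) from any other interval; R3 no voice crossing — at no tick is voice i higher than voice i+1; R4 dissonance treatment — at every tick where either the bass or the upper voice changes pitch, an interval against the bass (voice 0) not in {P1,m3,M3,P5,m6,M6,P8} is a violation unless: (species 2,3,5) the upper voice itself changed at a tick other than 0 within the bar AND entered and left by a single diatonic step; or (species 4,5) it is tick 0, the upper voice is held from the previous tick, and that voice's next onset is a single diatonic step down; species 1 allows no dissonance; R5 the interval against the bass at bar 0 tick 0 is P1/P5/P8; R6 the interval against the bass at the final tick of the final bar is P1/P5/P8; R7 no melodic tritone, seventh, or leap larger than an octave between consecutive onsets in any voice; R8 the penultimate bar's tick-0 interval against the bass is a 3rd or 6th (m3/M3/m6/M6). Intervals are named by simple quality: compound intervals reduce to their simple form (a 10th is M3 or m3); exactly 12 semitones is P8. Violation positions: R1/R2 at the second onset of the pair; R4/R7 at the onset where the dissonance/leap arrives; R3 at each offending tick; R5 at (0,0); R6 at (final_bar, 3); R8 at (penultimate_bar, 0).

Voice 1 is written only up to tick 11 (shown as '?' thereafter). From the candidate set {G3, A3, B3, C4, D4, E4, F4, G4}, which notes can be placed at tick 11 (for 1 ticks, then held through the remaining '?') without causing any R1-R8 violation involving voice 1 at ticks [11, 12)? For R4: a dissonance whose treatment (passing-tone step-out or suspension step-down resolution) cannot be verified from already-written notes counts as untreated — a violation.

G3: legal
A3: violates R4
B3: legal
C4: violates R4
D4: legal
E4: legal
F4: violates R4
G4: legal

{B3, D4, E4, G3, G4}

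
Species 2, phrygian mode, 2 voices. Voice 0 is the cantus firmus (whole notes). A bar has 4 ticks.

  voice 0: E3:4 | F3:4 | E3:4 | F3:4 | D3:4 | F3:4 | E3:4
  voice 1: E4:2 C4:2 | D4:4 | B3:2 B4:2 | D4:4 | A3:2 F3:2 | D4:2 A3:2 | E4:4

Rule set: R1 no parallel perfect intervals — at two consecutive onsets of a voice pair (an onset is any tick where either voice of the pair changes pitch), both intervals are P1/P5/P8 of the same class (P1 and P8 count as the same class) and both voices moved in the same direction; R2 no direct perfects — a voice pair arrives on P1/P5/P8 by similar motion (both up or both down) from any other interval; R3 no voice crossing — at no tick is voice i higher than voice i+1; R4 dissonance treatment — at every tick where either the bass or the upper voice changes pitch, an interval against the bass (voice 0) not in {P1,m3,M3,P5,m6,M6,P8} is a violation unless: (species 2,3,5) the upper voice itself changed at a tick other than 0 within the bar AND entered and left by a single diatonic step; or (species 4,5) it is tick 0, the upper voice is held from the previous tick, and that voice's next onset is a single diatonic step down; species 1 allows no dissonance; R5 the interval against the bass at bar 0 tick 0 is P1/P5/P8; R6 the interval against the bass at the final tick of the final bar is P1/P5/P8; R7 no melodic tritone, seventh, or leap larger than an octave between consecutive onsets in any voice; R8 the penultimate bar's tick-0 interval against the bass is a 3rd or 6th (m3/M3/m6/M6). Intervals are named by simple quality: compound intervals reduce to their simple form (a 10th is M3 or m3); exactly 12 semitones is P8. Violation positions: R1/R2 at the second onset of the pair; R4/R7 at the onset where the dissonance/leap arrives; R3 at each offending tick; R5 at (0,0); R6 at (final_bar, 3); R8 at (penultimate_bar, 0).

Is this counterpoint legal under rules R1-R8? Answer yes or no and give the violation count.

bar 0: v0=E3 v1=E4 (P8)
bar 1: v0=F3 v1=D4 (M6)
bar 2: v0=E3 v1=B3 (P5)
bar 3: v0=F3 v1=D4 (M6)
bar 4: v0=D3 v1=A3 (P5)
bar 5: v0=F3 v1=D4 (M6)
bar 6: v0=E3 v1=E4 (P8)
  R2 @ bar2.0: F3/D4 M6 -> E3/B3 P5 similar
  R2 @ bar4.0: F3/D4 M6 -> D3/A3 P5 similar

No (2 violations)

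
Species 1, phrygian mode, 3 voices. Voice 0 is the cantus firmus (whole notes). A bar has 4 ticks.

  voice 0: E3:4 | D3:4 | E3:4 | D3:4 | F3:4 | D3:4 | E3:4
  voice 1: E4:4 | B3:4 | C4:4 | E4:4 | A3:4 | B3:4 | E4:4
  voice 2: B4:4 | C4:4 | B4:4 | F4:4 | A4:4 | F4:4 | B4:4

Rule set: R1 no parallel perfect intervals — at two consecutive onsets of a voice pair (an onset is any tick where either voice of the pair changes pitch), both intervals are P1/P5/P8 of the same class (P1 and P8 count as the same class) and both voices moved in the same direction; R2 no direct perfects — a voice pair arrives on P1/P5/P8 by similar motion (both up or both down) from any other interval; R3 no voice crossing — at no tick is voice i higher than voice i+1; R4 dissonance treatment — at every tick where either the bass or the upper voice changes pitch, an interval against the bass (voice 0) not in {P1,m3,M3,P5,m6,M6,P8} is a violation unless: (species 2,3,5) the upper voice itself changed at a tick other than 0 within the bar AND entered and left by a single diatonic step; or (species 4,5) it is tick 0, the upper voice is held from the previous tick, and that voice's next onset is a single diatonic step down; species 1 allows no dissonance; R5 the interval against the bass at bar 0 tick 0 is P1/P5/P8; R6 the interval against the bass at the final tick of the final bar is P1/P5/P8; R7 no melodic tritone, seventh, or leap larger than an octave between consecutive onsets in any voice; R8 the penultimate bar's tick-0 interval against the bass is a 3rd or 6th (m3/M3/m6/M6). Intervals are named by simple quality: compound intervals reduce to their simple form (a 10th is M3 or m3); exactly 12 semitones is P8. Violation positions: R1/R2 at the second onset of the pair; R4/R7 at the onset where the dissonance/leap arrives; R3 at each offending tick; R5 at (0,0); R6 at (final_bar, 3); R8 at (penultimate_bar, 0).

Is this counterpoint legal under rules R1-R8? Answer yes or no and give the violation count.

No (10 violations)

bar 0: v0=E3 v1=E4 v2=B4 (P5)
bar 1: v0=D3 v1=B3 v2=C4 (m7)
bar 2: v0=E3 v1=C4 v2=B4 (P5)
bar 3: v0=D3 v1=E4 v2=F4 (m3)
bar 4: v0=F3 v1=A3 v2=A4 (M3)
bar 5: v0=D3 v1=B3 v2=F4 (m3)
bar 6: v0=E3 v1=E4 v2=B4 (P5)
  R4 @ bar1.0: D3/C4 m7 untreated
  R7 @ bar1.0: B4->C4 leap 11st
  R2 @ bar2.0: D3/C4 m7 -> E3/B4 P5 similar
  R7 @ bar2.0: C4->B4 leap 11st
  R4 @ bar3.0: D3/E4 M2 untreated
  R7 @ bar3.0: B4->F4 leap 6st
  R2 @ bar6.0: D3/B3 M6 -> E3/E4 P8 similar
  R2 @ bar6.0: D3/F4 m3 -> E3/B4 P5 similar
  R2 @ bar6.0: B3/F4 TT -> E4/B4 P5 similar
  R7 @ bar6.0: F4->B4 leap 6st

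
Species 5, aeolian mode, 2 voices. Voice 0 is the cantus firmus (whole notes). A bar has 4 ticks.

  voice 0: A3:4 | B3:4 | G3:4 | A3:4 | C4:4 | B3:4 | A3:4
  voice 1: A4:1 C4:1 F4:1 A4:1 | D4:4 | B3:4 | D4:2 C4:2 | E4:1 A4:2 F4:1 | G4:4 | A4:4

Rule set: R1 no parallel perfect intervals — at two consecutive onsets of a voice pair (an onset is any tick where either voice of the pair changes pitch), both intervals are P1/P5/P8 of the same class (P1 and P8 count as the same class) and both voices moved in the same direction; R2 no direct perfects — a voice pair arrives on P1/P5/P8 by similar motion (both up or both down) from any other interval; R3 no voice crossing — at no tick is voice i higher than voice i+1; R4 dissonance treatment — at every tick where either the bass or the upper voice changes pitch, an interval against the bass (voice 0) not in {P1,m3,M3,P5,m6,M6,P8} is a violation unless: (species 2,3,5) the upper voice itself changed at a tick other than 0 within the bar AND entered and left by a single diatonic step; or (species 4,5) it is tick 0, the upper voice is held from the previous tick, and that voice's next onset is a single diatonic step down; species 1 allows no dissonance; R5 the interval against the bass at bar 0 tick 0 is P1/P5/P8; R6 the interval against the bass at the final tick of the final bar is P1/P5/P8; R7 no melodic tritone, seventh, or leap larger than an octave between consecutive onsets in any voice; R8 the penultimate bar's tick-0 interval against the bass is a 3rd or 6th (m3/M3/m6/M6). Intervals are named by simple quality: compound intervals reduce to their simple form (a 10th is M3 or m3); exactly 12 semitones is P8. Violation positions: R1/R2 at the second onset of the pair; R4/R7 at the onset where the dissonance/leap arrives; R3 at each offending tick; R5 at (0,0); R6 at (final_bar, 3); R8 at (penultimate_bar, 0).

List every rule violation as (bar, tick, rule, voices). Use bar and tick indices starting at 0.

bar 0: v0=A3 v1=A4 downbeat P8
bar 1: v0=B3 v1=D4 downbeat m3
bar 2: v0=G3 v1=B3 downbeat M3
bar 3: v0=A3 v1=D4 downbeat P4
bar 4: v0=C4 v1=E4 downbeat M3
bar 5: v0=B3 v1=G4 downbeat m6
bar 6: v0=A3 v1=A4 downbeat P8
  -> R4 @ bar 3 tick 0 v(0, 1): A3/D4 P4 untreated
  -> R4 @ bar 4 tick 3 v(0, 1): C4/F4 P4 untreated

(3, 0, R4, (0, 1))
(4, 3, R4, (0, 1))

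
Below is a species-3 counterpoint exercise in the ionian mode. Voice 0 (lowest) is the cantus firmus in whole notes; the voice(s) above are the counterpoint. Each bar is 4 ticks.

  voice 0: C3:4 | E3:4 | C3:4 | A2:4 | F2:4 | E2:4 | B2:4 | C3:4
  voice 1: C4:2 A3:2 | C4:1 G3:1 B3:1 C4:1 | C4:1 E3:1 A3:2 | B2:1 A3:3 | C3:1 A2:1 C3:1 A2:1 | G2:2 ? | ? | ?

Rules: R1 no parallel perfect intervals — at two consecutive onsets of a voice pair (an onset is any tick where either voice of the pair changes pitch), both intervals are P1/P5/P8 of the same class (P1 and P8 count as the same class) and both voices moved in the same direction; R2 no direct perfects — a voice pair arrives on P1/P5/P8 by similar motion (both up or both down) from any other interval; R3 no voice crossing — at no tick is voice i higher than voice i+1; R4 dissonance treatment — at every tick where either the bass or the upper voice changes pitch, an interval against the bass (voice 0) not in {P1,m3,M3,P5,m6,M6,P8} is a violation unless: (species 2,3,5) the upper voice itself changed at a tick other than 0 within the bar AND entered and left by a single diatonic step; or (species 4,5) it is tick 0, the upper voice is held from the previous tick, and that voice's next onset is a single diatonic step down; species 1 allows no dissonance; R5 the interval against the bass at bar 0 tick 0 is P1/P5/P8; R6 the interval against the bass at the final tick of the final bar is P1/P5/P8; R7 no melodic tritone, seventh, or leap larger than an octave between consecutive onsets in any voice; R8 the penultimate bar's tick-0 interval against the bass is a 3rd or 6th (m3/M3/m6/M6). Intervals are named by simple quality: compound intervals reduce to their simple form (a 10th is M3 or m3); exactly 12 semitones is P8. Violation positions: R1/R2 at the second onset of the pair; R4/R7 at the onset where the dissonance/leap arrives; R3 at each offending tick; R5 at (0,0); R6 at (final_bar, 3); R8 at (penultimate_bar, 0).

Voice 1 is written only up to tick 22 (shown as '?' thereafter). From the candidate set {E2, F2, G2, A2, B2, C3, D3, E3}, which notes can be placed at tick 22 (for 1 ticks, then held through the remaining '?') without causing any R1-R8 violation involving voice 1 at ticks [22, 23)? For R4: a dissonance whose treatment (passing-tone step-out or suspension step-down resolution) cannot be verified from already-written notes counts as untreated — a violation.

E2: legal
F2: violates R4
G2: legal
A2: violates R4
B2: legal
C3: legal
D3: violates R4
E3: legal

{B2, C3, E2, E3, G2}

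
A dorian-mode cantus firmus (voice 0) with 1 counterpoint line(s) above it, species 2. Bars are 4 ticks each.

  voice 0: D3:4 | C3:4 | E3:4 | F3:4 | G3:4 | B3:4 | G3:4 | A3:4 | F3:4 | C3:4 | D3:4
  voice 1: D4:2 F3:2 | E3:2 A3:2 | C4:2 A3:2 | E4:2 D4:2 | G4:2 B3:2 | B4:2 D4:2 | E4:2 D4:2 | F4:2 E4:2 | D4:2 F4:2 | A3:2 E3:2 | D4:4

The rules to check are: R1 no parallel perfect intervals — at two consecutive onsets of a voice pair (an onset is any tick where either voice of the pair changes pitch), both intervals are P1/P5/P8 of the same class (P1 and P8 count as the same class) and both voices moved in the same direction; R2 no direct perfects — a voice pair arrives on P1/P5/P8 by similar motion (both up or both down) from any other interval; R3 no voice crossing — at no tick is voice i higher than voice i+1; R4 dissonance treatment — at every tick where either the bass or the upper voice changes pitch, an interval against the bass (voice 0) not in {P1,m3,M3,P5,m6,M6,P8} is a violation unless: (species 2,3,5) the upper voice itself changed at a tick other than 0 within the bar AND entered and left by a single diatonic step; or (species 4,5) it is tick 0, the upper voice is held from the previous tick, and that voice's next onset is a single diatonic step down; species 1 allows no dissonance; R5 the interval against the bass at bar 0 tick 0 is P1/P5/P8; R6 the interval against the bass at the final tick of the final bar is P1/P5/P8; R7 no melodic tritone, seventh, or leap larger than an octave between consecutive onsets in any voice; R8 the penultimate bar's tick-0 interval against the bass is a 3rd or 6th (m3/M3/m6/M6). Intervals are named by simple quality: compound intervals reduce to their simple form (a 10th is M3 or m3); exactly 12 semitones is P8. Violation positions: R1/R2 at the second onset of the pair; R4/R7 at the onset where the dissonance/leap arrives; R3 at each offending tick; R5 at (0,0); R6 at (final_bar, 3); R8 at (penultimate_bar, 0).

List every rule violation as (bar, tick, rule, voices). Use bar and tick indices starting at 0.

bar 0: v0=D3 v1=D4 downbeat P8
bar 1: v0=C3 v1=E3 downbeat M3
bar 2: v0=E3 v1=C4 downbeat m6
bar 3: v0=F3 v1=E4 downbeat M7
bar 4: v0=G3 v1=G4 downbeat P8
bar 5: v0=B3 v1=B4 downbeat P8
bar 6: v0=G3 v1=E4 downbeat M6
bar 7: v0=A3 v1=F4 downbeat m6
bar 8: v0=F3 v1=D4 downbeat M6
bar 9: v0=C3 v1=A3 downbeat M6
bar 10: v0=D3 v1=D4 downbeat P8
  -> R4 @ bar 2 tick 2 v(0, 1): E3/A3 P4 untreated
  -> R4 @ bar 3 tick 0 v(0, 1): F3/E4 M7 untreated
  -> R2 @ bar 4 tick 0 v(0, 1): F3/D4 M6 -> G3/G4 P8 similar
  -> R2 @ bar 5 tick 0 v(0, 1): G3/B3 M3 -> B3/B4 P8 similar
  -> R2 @ bar 10 tick 0 v(0, 1): C3/E3 M3 -> D3/D4 P8 similar
  -> R7 @ bar 10 tick 0 v(1,): E3->D4 leap 10st

(2, 2, R4, (0, 1))
(3, 0, R4, (0, 1))
(4, 0, R2, (0, 1))
(5, 0, R2, (0, 1))
(10, 0, R2, (0, 1))
(10, 0, R7, (1,))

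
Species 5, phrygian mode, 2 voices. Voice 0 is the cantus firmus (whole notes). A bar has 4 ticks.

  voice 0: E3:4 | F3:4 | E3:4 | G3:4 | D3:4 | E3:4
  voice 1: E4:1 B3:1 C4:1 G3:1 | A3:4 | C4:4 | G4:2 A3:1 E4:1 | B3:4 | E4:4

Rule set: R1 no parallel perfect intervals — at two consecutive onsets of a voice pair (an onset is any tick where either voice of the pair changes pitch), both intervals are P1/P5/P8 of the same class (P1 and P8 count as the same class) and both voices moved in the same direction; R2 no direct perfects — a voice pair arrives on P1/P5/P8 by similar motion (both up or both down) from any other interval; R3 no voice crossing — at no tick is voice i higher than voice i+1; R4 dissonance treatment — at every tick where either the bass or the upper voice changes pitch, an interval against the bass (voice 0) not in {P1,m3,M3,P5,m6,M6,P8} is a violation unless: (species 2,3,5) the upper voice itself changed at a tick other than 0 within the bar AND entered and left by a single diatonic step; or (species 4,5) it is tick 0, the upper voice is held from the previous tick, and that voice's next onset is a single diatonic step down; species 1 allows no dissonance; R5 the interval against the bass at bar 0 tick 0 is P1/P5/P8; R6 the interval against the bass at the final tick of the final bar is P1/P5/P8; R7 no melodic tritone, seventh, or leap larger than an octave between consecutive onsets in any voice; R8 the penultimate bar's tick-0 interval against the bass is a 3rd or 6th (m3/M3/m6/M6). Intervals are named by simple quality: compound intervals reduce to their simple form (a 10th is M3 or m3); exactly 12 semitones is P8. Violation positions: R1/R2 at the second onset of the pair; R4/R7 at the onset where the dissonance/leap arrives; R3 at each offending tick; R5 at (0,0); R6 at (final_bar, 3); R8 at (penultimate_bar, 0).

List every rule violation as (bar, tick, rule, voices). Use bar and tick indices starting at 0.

(3, 0, R2, (0, 1))
(3, 2, R4, (0, 1))
(3, 2, R7, (1,))
(5, 0, R2, (0, 1))

bar 0: v0=E3 v1=E4 downbeat P8
bar 1: v0=F3 v1=A3 downbeat M3
bar 2: v0=E3 v1=C4 downbeat m6
bar 3: v0=G3 v1=G4 downbeat P8
bar 4: v0=D3 v1=B3 downbeat M6
bar 5: v0=E3 v1=E4 downbeat P8
  -> R2 @ bar 3 tick 0 v(0, 1): E3/C4 m6 -> G3/G4 P8 similar
  -> R4 @ bar 3 tick 2 v(0, 1): G3/A3 M2 untreated
  -> R7 @ bar 3 tick 2 v(1,): G4->A3 leap 10st
  -> R2 @ bar 5 tick 0 v(0, 1): D3/B3 M6 -> E3/E4 P8 similar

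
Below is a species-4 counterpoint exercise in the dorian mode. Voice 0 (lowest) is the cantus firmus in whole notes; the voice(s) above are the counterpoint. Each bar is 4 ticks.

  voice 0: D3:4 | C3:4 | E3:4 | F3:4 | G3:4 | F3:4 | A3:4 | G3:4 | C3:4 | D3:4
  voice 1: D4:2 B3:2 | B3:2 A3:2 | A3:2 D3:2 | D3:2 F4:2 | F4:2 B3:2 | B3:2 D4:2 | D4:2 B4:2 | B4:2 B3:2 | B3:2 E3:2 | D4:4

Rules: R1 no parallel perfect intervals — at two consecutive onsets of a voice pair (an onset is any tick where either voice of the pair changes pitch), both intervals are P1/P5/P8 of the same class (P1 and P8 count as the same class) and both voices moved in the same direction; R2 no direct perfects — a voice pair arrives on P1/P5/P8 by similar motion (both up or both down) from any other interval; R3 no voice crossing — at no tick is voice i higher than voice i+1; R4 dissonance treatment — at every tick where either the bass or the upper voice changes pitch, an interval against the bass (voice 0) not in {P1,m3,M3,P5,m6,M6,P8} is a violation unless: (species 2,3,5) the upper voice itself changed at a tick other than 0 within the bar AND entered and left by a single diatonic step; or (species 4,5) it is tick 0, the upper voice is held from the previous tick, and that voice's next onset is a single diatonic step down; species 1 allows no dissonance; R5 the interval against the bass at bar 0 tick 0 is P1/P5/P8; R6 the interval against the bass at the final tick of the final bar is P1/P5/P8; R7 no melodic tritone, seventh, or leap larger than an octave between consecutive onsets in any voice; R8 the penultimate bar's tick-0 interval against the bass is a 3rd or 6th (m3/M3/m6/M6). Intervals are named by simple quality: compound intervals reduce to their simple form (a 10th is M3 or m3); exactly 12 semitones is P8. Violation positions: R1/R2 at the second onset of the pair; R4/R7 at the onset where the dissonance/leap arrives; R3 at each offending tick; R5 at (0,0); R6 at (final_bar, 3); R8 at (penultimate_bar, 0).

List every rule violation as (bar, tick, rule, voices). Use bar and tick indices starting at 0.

(2, 0, R4, (0, 1))
(2, 2, R3, (0, 1))
(2, 2, R4, (0, 1))
(2, 3, R3, (0, 1))
(3, 0, R3, (0, 1))
(3, 1, R3, (0, 1))
(3, 2, R7, (1,))
(4, 0, R4, (0, 1))
(4, 2, R7, (1,))
(5, 0, R4, (0, 1))
(6, 0, R4, (0, 1))
(6, 2, R4, (0, 1))
(8, 0, R4, (0, 1))
(8, 0, R8, (0, 1))
(9, 0, R2, (0, 1))
(9, 0, R7, (1,))

bar 0: v0=D3 v1=D4 downbeat P8
bar 1: v0=C3 v1=B3 downbeat M7
bar 2: v0=E3 v1=A3 downbeat P4
bar 3: v0=F3 v1=D3 downbeat m3
bar 4: v0=G3 v1=F4 downbeat m7
bar 5: v0=F3 v1=B3 downbeat TT
bar 6: v0=A3 v1=D4 downbeat P4
bar 7: v0=G3 v1=B4 downbeat M3
bar 8: v0=C3 v1=B3 downbeat M7
bar 9: v0=D3 v1=D4 downbeat P8
  -> R4 @ bar 2 tick 0 v(0, 1): E3/A3 P4 untreated
  -> R3 @ bar 2 tick 2 v(0, 1): E3 above D3
  -> R4 @ bar 2 tick 2 v(0, 1): E3/D3 M2 untreated
  -> R3 @ bar 2 tick 3 v(0, 1): E3 above D3
  -> R3 @ bar 3 tick 0 v(0, 1): F3 above D3
  -> R3 @ bar 3 tick 1 v(0, 1): F3 above D3
  -> R7 @ bar 3 tick 2 v(1,): D3->F4 leap 15st
  -> R4 @ bar 4 tick 0 v(0, 1): G3/F4 m7 untreated
  -> R7 @ bar 4 tick 2 v(1,): F4->B3 leap 6st
  -> R4 @ bar 5 tick 0 v(0, 1): F3/B3 TT untreated
  -> R4 @ bar 6 tick 0 v(0, 1): A3/D4 P4 untreated
  -> R4 @ bar 6 tick 2 v(0, 1): A3/B4 M2 untreated
  -> R4 @ bar 8 tick 0 v(0, 1): C3/B3 M7 untreated
  -> R8 @ bar 8 tick 0 v(0, 1): penult M7 not 3rd/6th
  -> R2 @ bar 9 tick 0 v(0, 1): C3/E3 M3 -> D3/D4 P8 similar
  -> R7 @ bar 9 tick 0 v(1,): E3->D4 leap 10st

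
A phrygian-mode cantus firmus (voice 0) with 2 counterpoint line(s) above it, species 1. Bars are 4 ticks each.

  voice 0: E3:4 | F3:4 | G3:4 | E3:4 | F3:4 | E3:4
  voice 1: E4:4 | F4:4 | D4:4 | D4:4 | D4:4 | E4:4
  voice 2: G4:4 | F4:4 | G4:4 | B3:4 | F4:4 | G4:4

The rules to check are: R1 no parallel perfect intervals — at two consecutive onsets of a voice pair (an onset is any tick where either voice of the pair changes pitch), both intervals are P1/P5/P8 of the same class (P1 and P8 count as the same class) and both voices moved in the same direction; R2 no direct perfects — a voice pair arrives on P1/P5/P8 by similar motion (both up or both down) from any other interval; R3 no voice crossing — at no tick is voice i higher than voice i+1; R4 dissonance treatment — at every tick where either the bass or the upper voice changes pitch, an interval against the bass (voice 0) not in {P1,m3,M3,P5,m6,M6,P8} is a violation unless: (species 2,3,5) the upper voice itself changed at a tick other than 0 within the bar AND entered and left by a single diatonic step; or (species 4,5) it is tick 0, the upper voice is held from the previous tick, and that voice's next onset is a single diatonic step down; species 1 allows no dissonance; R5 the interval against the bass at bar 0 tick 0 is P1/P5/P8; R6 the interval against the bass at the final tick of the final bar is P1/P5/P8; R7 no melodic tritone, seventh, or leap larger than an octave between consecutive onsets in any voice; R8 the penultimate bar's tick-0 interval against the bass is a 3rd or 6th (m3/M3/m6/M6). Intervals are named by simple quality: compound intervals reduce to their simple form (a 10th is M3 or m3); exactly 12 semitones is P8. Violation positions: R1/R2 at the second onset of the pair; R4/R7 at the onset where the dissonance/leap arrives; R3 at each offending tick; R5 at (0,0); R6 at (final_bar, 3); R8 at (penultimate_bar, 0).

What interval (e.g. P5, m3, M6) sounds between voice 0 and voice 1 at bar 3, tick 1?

m7

voice 0=E3 voice 1=D4 -> m7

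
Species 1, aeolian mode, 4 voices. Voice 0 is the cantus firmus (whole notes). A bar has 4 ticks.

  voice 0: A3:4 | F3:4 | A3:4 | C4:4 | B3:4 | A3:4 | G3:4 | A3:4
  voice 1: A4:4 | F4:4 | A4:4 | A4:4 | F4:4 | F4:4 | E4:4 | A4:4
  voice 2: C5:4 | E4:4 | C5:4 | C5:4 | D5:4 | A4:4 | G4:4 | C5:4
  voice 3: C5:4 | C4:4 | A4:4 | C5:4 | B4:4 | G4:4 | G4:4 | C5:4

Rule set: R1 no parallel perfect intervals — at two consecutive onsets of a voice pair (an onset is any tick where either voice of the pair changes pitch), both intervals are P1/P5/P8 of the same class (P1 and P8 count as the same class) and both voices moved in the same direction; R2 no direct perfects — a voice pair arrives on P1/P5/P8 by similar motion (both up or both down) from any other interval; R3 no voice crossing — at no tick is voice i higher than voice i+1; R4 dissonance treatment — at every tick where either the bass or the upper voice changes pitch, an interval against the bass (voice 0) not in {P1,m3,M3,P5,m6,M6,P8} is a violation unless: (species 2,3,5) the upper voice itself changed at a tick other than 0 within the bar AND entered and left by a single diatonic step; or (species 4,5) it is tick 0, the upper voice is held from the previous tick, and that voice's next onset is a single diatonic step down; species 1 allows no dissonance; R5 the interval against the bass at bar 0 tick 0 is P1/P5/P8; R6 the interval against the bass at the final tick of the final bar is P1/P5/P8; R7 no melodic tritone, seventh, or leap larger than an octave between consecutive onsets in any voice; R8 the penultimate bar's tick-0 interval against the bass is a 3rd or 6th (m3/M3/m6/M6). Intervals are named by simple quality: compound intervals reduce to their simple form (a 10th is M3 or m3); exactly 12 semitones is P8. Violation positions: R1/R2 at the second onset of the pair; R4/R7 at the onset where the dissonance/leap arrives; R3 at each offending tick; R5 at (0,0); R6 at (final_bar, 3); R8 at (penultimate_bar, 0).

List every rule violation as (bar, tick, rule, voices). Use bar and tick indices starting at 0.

(0, 0, R5, (0, 2))
(0, 0, R5, (0, 3))
(1, 0, R1, (0, 1))
(1, 0, R2, (0, 3))
(1, 0, R3, (1, 2))
(1, 0, R3, (2, 3))
(1, 0, R4, (0, 2))
(1, 1, R3, (1, 2))
(1, 1, R3, (2, 3))
(1, 2, R3, (1, 2))
(1, 2, R3, (2, 3))
(1, 3, R3, (1, 2))
(1, 3, R3, (2, 3))
(2, 0, R1, (0, 1))
(2, 0, R2, (0, 3))
(2, 0, R2, (1, 3))
(2, 0, R3, (2, 3))
(2, 1, R3, (2, 3))
(2, 2, R3, (2, 3))
(2, 3, R3, (2, 3))
(3, 0, R1, (0, 3))
(4, 0, R1, (0, 3))
(4, 0, R3, (2, 3))
(4, 0, R4, (0, 1))
(4, 1, R3, (2, 3))
(4, 2, R3, (2, 3))
(4, 3, R3, (2, 3))
(5, 0, R2, (0, 2))
(5, 0, R3, (2, 3))
(5, 0, R4, (0, 3))
(5, 1, R3, (2, 3))
(5, 2, R3, (2, 3))
(5, 3, R3, (2, 3))
(6, 0, R1, (0, 2))
(6, 0, R8, (0, 2))
(6, 0, R8, (0, 3))
(7, 0, R1, (2, 3))
(7, 0, R2, (0, 1))
(7, 3, R6, (0, 2))
(7, 3, R6, (0, 3))

bar 0: v0=A3 v1=A4 v2=C5 v3=C5 downbeat m3
bar 1: v0=F3 v1=F4 v2=E4 v3=C4 downbeat P5
bar 2: v0=A3 v1=A4 v2=C5 v3=A4 downbeat P8
bar 3: v0=C4 v1=A4 v2=C5 v3=C5 downbeat P8
bar 4: v0=B3 v1=F4 v2=D5 v3=B4 downbeat P8
bar 5: v0=A3 v1=F4 v2=A4 v3=G4 downbeat m7
bar 6: v0=G3 v1=E4 v2=G4 v3=G4 downbeat P8
bar 7: v0=A3 v1=A4 v2=C5 v3=C5 downbeat m3
  -> R5 @ bar 0 tick 0 v(0, 2): opens on m3
  -> R5 @ bar 0 tick 0 v(0, 3): opens on m3
  -> R1 @ bar 1 tick 0 v(0, 1): A3/A4 P8 -> F3/F4 P8 similar
  -> R2 @ bar 1 tick 0 v(0, 3): A3/C5 m3 -> F3/C4 P5 similar
  -> R3 @ bar 1 tick 0 v(1, 2): F4 above E4
  -> R3 @ bar 1 tick 0 v(2, 3): E4 above C4
  -> R4 @ bar 1 tick 0 v(0, 2): F3/E4 M7 untreated
  -> R3 @ bar 1 tick 1 v(1, 2): F4 above E4
  -> R3 @ bar 1 tick 1 v(2, 3): E4 above C4
  -> R3 @ bar 1 tick 2 v(1, 2): F4 above E4
  -> R3 @ bar 1 tick 2 v(2, 3): E4 above C4
  -> R3 @ bar 1 tick 3 v(1, 2): F4 above E4
  -> R3 @ bar 1 tick 3 v(2, 3): E4 above C4
  -> R1 @ bar 2 tick 0 v(0, 1): F3/F4 P8 -> A3/A4 P8 similar
  -> R2 @ bar 2 tick 0 v(0, 3): F3/C4 P5 -> A3/A4 P8 similar
  -> R2 @ bar 2 tick 0 v(1, 3): F4/C4 P4 -> A4/A4 P1 similar
  -> R3 @ bar 2 tick 0 v(2, 3): C5 above A4
  -> R3 @ bar 2 tick 1 v(2, 3): C5 above A4
  -> R3 @ bar 2 tick 2 v(2, 3): C5 above A4
  -> R3 @ bar 2 tick 3 v(2, 3): C5 above A4
  -> R1 @ bar 3 tick 0 v(0, 3): A3/A4 P8 -> C4/C5 P8 similar
  -> R1 @ bar 4 tick 0 v(0, 3): C4/C5 P8 -> B3/B4 P8 similar
  -> R3 @ bar 4 tick 0 v(2, 3): D5 above B4
  -> R4 @ bar 4 tick 0 v(0, 1): B3/F4 TT untreated
  -> R3 @ bar 4 tick 1 v(2, 3): D5 above B4
  -> R3 @ bar 4 tick 2 v(2, 3): D5 above B4
  -> R3 @ bar 4 tick 3 v(2, 3): D5 above B4
  -> R2 @ bar 5 tick 0 v(0, 2): B3/D5 m3 -> A3/A4 P8 similar
  -> R3 @ bar 5 tick 0 v(2, 3): A4 above G4
  -> R4 @ bar 5 tick 0 v(0, 3): A3/G4 m7 untreated
  -> R3 @ bar 5 tick 1 v(2, 3): A4 above G4
  -> R3 @ bar 5 tick 2 v(2, 3): A4 above G4
  -> R3 @ bar 5 tick 3 v(2, 3): A4 above G4
  -> R1 @ bar 6 tick 0 v(0, 2): A3/A4 P8 -> G3/G4 P8 similar
  -> R8 @ bar 6 tick 0 v(0, 2): penult P8 not 3rd/6th
  -> R8 @ bar 6 tick 0 v(0, 3): penult P8 not 3rd/6th
  -> R1 @ bar 7 tick 0 v(2, 3): G4/G4 P1 -> C5/C5 P1 similar
  -> R2 @ bar 7 tick 0 v(0, 1): G3/E4 M6 -> A3/A4 P8 similar
  -> R6 @ bar 7 tick 3 v(0, 2): closes on m3
  -> R6 @ bar 7 tick 3 v(0, 3): closes on m3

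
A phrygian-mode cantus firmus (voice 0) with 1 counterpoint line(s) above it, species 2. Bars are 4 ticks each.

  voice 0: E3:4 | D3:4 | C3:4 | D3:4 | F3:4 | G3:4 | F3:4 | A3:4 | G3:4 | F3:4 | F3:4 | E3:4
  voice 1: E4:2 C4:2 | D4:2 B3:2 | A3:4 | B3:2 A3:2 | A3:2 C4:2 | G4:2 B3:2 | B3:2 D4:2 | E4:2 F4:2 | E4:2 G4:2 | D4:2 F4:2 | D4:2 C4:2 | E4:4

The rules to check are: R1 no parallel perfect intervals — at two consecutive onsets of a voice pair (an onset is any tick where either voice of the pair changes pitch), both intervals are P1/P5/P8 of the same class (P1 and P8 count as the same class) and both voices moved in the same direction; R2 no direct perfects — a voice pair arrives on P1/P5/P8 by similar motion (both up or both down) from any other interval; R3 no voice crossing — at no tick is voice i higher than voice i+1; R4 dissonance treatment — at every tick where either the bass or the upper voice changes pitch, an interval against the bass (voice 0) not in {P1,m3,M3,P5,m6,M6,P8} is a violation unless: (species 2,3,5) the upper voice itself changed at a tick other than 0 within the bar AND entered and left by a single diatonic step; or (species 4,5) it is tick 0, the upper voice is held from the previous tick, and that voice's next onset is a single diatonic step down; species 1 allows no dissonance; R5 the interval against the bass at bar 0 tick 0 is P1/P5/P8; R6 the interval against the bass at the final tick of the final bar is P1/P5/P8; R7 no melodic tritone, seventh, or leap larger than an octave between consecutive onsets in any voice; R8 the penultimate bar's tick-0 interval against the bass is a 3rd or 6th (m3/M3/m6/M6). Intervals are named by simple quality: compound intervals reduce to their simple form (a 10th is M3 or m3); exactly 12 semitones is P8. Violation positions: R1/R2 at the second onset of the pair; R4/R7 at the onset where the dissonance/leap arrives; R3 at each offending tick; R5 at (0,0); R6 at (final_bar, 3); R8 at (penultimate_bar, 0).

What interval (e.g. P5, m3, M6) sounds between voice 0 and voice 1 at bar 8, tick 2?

P8

voice 0=G3 voice 1=G4 -> P8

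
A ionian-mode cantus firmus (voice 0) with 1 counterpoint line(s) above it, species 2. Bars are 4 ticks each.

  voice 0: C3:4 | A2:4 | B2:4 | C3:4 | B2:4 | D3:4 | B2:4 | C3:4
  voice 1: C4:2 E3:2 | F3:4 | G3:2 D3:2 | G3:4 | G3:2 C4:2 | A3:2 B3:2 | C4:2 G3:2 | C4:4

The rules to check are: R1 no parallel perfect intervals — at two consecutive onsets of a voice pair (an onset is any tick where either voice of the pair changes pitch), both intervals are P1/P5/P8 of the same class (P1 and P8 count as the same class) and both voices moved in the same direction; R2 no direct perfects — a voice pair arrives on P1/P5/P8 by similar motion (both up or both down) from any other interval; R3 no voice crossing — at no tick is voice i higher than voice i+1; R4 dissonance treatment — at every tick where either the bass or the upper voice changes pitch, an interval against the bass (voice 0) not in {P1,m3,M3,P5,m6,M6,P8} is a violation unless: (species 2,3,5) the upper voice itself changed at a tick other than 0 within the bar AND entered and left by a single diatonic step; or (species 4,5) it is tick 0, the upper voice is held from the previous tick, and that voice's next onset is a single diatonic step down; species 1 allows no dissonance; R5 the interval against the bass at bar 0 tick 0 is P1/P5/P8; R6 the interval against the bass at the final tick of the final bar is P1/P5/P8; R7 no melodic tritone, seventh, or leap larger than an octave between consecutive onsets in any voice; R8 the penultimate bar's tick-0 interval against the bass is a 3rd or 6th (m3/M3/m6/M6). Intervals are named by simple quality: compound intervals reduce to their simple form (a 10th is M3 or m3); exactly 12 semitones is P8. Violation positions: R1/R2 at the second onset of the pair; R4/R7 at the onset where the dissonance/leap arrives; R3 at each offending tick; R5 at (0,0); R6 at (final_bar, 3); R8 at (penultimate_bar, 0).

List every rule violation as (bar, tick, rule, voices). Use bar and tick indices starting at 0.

(3, 0, R2, (0, 1))
(4, 2, R4, (0, 1))
(6, 0, R4, (0, 1))
(6, 0, R8, (0, 1))
(7, 0, R2, (0, 1))

bar 0: v0=C3 v1=C4 downbeat P8
bar 1: v0=A2 v1=F3 downbeat m6
bar 2: v0=B2 v1=G3 downbeat m6
bar 3: v0=C3 v1=G3 downbeat P5
bar 4: v0=B2 v1=G3 downbeat m6
bar 5: v0=D3 v1=A3 downbeat P5
bar 6: v0=B2 v1=C4 downbeat m2
bar 7: v0=C3 v1=C4 downbeat P8
  -> R2 @ bar 3 tick 0 v(0, 1): B2/D3 m3 -> C3/G3 P5 similar
  -> R4 @ bar 4 tick 2 v(0, 1): B2/C4 m2 untreated
  -> R4 @ bar 6 tick 0 v(0, 1): B2/C4 m2 untreated
  -> R8 @ bar 6 tick 0 v(0, 1): penult m2 not 3rd/6th
  -> R2 @ bar 7 tick 0 v(0, 1): B2/G3 m6 -> C3/C4 P8 similar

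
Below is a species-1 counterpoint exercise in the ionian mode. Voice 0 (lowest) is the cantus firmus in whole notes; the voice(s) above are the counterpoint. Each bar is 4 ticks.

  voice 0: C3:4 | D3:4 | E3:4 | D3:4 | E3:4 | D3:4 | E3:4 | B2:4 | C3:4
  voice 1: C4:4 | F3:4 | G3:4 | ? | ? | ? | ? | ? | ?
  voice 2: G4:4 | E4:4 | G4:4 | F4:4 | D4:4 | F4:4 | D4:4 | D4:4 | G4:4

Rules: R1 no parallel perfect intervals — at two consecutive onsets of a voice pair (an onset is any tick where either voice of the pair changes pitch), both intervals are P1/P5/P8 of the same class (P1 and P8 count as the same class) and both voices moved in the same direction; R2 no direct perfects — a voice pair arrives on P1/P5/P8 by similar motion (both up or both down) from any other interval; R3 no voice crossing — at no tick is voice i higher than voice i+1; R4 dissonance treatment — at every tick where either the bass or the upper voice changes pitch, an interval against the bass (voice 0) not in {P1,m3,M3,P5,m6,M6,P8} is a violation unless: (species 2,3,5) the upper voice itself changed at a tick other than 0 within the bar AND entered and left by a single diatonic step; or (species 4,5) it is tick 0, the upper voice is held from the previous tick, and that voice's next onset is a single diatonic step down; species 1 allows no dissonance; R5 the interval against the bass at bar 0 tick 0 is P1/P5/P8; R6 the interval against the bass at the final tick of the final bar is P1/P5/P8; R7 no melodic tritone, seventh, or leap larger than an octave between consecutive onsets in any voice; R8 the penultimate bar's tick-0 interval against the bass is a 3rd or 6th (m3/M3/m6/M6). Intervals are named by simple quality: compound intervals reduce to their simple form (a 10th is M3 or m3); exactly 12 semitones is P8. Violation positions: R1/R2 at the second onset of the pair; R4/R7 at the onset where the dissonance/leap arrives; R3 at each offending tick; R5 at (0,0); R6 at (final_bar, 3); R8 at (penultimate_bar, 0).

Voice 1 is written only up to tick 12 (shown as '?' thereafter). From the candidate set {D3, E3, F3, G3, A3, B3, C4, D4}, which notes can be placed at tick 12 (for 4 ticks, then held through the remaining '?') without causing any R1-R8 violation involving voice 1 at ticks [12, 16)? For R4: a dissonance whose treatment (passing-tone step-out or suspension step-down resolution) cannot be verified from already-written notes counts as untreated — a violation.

{A3, B3, D4}

D3: violates R2
E3: violates R4
F3: violates R1
G3: violates R4
A3: legal
B3: legal
C4: violates R4
D4: legal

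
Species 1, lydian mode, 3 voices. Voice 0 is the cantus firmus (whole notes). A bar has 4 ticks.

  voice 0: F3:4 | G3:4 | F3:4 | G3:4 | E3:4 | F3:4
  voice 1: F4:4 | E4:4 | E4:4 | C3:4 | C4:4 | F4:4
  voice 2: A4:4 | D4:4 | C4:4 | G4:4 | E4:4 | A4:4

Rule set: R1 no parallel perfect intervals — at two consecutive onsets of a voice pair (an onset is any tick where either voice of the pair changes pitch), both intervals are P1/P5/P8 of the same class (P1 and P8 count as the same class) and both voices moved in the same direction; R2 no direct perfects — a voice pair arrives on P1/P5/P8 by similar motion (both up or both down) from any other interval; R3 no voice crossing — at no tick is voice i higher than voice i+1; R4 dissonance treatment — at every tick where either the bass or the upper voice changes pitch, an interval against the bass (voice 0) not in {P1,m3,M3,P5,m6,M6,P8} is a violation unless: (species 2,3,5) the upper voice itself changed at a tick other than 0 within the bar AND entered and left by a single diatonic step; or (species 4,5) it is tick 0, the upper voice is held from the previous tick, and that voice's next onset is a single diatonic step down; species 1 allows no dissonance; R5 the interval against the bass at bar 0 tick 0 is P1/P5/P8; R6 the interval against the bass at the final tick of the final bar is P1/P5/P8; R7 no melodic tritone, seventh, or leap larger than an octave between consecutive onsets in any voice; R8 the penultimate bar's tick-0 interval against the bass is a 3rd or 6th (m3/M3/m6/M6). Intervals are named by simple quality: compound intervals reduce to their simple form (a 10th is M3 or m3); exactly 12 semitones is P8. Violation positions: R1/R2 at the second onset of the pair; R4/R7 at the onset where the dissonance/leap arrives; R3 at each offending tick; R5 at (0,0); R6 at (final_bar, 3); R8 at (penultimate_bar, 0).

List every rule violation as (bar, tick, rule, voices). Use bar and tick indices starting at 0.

(0, 0, R5, (0, 2))
(1, 0, R3, (1, 2))
(1, 1, R3, (1, 2))
(1, 2, R3, (1, 2))
(1, 3, R3, (1, 2))
(2, 0, R1, (0, 2))
(2, 0, R3, (1, 2))
(2, 0, R4, (0, 1))
(2, 1, R3, (1, 2))
(2, 2, R3, (1, 2))
(2, 3, R3, (1, 2))
(3, 0, R2, (0, 2))
(3, 0, R3, (0, 1))
(3, 0, R7, (1,))
(3, 1, R3, (0, 1))
(3, 2, R3, (0, 1))
(3, 3, R3, (0, 1))
(4, 0, R1, (0, 2))
(4, 0, R8, (0, 2))
(5, 0, R2, (0, 1))
(5, 3, R6, (0, 2))

bar 0: v0=F3 v1=F4 v2=A4 downbeat M3
bar 1: v0=G3 v1=E4 v2=D4 downbeat P5
bar 2: v0=F3 v1=E4 v2=C4 downbeat P5
bar 3: v0=G3 v1=C3 v2=G4 downbeat P8
bar 4: v0=E3 v1=C4 v2=E4 downbeat P8
bar 5: v0=F3 v1=F4 v2=A4 downbeat M3
  -> R5 @ bar 0 tick 0 v(0, 2): opens on M3
  -> R3 @ bar 1 tick 0 v(1, 2): E4 above D4
  -> R3 @ bar 1 tick 1 v(1, 2): E4 above D4
  -> R3 @ bar 1 tick 2 v(1, 2): E4 above D4
  -> R3 @ bar 1 tick 3 v(1, 2): E4 above D4
  -> R1 @ bar 2 tick 0 v(0, 2): G3/D4 P5 -> F3/C4 P5 similar
  -> R3 @ bar 2 tick 0 v(1, 2): E4 above C4
  -> R4 @ bar 2 tick 0 v(0, 1): F3/E4 M7 untreated
  -> R3 @ bar 2 tick 1 v(1, 2): E4 above C4
  -> R3 @ bar 2 tick 2 v(1, 2): E4 above C4
  -> R3 @ bar 2 tick 3 v(1, 2): E4 above C4
  -> R2 @ bar 3 tick 0 v(0, 2): F3/C4 P5 -> G3/G4 P8 similar
  -> R3 @ bar 3 tick 0 v(0, 1): G3 above C3
  -> R7 @ bar 3 tick 0 v(1,): E4->C3 leap 16st
  -> R3 @ bar 3 tick 1 v(0, 1): G3 above C3
  -> R3 @ bar 3 tick 2 v(0, 1): G3 above C3
  -> R3 @ bar 3 tick 3 v(0, 1): G3 above C3
  -> R1 @ bar 4 tick 0 v(0, 2): G3/G4 P8 -> E3/E4 P8 similar
  -> R8 @ bar 4 tick 0 v(0, 2): penult P8 not 3rd/6th
  -> R2 @ bar 5 tick 0 v(0, 1): E3/C4 m6 -> F3/F4 P8 similar
  -> R6 @ bar 5 tick 3 v(0, 2): closes on M3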